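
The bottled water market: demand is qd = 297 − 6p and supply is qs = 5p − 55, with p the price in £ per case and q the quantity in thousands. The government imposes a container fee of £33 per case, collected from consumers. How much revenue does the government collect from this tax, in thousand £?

Without the tax, 297 − 6p = 5p − 55 gives 11p = 352, so p* = £32 and q* = 105.
With the tax collected from consumers, demand (in seller-price terms) shifts: qd = 297 − 6(p + 33).
Solving gives q = 15 with consumers paying £47 and suppliers receiving £14 (the £33 wedge).
Revenue = t · Q = 33 · 15 = £495.

Tax revenue = £495 thousand.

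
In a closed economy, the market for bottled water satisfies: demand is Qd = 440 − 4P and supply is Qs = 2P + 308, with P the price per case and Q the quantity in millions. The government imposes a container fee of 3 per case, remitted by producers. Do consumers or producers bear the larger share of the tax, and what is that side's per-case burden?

Before the tax: set 440 − 4P = 2P + 308 → P* = 22, Q* = 352.
With the tax collected from producers, supply shifts: Qs = 2(P − 3) + 308.
Solving gives Q = 348 with consumers paying 23 and producers receiving 20 (the 3 wedge).
Per-case burden: consumers 1, producers 2.
Producers take the larger share because supply is less price-elastic here (demand slope 4 vs supply slope 2).

Producers bear the larger share: 2 per case.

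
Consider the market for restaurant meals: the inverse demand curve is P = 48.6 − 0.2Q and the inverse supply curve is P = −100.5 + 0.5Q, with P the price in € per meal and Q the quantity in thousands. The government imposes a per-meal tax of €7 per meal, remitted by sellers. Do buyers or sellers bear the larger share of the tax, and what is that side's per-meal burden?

Sellers bear the larger share: €5 per meal.

Rewrite in direct form: Qd = 243 − 5P and Qs = 2P + 201.
Without the tax, 243 − 5P = 2P + 201 gives 7P = 42, so P* = €6 and Q* = 213.
With the tax collected from sellers, supply shifts: Qs = 2(P − 7) + 201.
New equilibrium: buyers pay €8, sellers receive €1, Q = 203. (Wedge: Pb − Ps = 7.)
Per-meal burden: buyers €2, sellers €5.
Sellers take the larger share because supply is less price-elastic here (demand slope 5 vs supply slope 2).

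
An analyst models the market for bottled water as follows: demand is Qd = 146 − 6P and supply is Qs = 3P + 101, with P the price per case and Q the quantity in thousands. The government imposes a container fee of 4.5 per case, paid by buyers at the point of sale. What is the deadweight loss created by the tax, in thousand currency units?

Deadweight loss = 20.25 thousand.

Before the tax: set 146 − 6P = 3P + 101 → P* = 5, Q* = 116.
With the tax collected from buyers, demand (in seller-price terms) shifts: Qd = 146 − 6(P + 4.5).
Solving gives Q = 107 with buyers paying 6.5 and sellers receiving 2 (the 4.5 wedge).
Quantity falls by |ΔQ| = |116 − 107| = 9.
DWL = ½ · t · |ΔQ| = ½ · 4.5 · 9 = 20.25.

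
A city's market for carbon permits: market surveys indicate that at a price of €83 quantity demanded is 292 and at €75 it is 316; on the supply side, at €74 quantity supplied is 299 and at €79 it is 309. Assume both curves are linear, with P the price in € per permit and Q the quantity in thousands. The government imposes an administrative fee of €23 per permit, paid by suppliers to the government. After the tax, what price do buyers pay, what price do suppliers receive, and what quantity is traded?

Demand slope: (316 − 292)/(75 − 83) = -3, so Qd = 541 − 3P.
Supply slope: (309 − 299)/(79 − 74) = 2, so Qs = 2P + 151.
Before the tax: set 541 − 3P = 2P + 151 → P* = €78, Q* = 307.
With the tax collected from suppliers, supply shifts: Qs = 2(P − 23) + 151.
New equilibrium: buyers pay €87.2, suppliers receive €64.2, Q = 279.4. (Wedge: Pb − Ps = 23.)
The less price-elastic side of the market bears the larger share of a per-unit tax.

Buyers pay €87.2; suppliers receive €64.2; quantity = 279.4.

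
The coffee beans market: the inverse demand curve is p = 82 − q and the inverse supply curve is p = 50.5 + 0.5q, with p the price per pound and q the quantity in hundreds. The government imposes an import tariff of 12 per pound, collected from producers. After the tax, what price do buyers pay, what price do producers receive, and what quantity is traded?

Rewrite in direct form: qd = 82 − p and qs = 2p − 101.
Without the tax, 82 − p = 2p − 101 gives 3p = 183, so p* = 61 and q* = 21.
With the tax collected from producers, supply shifts: qs = 2(p − 12) − 101.
Solving gives q = 13 with buyers paying 69 and producers receiving 57 (the 12 wedge).
The less price-elastic side of the market bears the larger share of a per-unit tax.

Buyers pay 69; producers receive 57; quantity = 13.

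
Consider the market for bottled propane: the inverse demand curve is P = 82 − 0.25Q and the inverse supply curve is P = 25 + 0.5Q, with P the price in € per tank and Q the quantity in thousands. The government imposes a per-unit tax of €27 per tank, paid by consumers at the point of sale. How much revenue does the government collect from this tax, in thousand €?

Tax revenue = €1080 thousand.

Rewrite in direct form: Qd = 328 − 4P and Qs = 2P − 50.
Without the tax, 328 − 4P = 2P − 50 gives 6P = 378, so P* = €63 and Q* = 76.
With the tax collected from consumers, demand (in seller-price terms) shifts: Qd = 328 − 4(P + 27).
New equilibrium: consumers pay €72, sellers receive €45, Q = 40. (Wedge: Pb − Ps = 27.)
Revenue = t · Q = 27 · 40 = €1080.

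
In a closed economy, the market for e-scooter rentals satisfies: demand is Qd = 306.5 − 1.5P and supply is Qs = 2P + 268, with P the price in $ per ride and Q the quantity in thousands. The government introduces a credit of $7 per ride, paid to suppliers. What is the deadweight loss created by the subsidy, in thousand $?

Deadweight loss = $21 thousand.

Before the subsidy: set 306.5 − 1.5P = 2P + 268 → P* = $11, Q* = 290.
With a per-unit subsidy paid to suppliers, each receives P + 7 per unit sold, so supply becomes Qs = 2(P + 7) + 268.
Solving gives Q = 296 with buyers paying $7 and suppliers receiving $14 (the $7 wedge).
Quantity rises by |ΔQ| = |290 − 296| = 6.
DWL = ½ · t · |ΔQ| = ½ · 7 · 6 = $21.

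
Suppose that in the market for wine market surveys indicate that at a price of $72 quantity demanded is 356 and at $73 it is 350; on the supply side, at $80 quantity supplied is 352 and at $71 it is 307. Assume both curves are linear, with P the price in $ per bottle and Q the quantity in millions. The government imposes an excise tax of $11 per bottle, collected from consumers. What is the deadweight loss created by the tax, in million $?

Demand slope: (350 − 356)/(73 − 72) = -6, so Qd = 788 − 6P.
Supply slope: (307 − 352)/(71 − 80) = 5, so Qs = 5P − 48.
Before the tax: set 788 − 6P = 5P − 48 → P* = $76, Q* = 332.
With the tax collected from consumers, demand (in seller-price terms) shifts: Qd = 788 − 6(P + 11).
New equilibrium: consumers pay $81, suppliers receive $70, Q = 302. (Wedge: Pb − Ps = 11.)
Quantity falls by |ΔQ| = |332 − 302| = 30.
DWL = ½ · t · |ΔQ| = ½ · 11 · 30 = $165.

Deadweight loss = $165 million.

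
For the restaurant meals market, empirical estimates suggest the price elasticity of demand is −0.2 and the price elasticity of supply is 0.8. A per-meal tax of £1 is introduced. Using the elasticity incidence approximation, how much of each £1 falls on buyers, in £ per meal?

Buyers bear ≈ £0.8 per meal.

Incidence ratio: buyers' share ≈ εs / (εs + |εd|) = 0.8 / (0.8 + 0.2) = 0.8.
So buyers bear ≈ 0.8 × £1 = £0.8; suppliers bear £0.2.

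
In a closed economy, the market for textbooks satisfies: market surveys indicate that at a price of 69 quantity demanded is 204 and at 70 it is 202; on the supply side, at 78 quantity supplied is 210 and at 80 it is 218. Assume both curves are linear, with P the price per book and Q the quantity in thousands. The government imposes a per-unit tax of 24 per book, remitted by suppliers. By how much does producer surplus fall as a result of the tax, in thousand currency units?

Producer surplus falls by 1424 thousand.

Demand slope: (202 − 204)/(70 − 69) = -2, so Qd = 342 − 2P.
Supply slope: (218 − 210)/(80 − 78) = 4, so Qs = 4P − 102.
Without the tax, 342 − 2P = 4P − 102 gives 6P = 444, so P* = 74 and Q* = 194.
With the tax collected from suppliers, supply shifts: Qs = 4(P − 24) − 102.
New equilibrium: consumers pay 90, suppliers receive 66, Q = 162. (Wedge: Pb − Ps = 24.)
ΔPS is the trapezoid between Q = 162 and Q = 194 of height 8: ½ · (194 + 162) · 8 = 1424.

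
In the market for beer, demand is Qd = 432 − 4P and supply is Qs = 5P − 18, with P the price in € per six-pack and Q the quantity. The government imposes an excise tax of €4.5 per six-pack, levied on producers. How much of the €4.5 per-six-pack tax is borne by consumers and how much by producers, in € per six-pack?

Consumers bear €2.5 per six-pack; producers bear €2 per six-pack.

Before the tax: set 432 − 4P = 5P − 18 → P* = €50, Q* = 232.
With the tax collected from producers, supply shifts: Qs = 5(P − 4.5) − 18.
Solving gives Q = 222 with consumers paying €52.5 and producers receiving €48 (the €4.5 wedge).
Burden on consumers: €2.5; on producers: €2. (They sum to €4.5.)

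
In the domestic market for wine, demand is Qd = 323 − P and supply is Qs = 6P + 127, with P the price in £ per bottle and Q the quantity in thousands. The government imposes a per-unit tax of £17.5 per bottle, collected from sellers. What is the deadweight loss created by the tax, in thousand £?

Deadweight loss = £131.25 thousand.

Without the tax, 323 − P = 6P + 127 gives 7P = 196, so P* = £28 and Q* = 295.
With the tax collected from sellers, supply shifts: Qs = 6(P − 17.5) + 127.
Solving gives Q = 280 with consumers paying £43 and sellers receiving £25.5 (the £17.5 wedge).
Quantity falls by |ΔQ| = |295 − 280| = 15.
DWL = ½ · t · |ΔQ| = ½ · 17.5 · 15 = £131.25.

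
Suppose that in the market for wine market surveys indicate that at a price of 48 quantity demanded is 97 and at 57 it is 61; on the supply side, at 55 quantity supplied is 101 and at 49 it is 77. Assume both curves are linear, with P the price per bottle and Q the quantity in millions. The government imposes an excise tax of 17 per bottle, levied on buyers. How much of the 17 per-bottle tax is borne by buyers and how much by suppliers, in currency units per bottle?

Buyers bear 8.5 per bottle; suppliers bear 8.5 per bottle.

Demand slope: (61 − 97)/(57 − 48) = -4, so Qd = 289 − 4P.
Supply slope: (77 − 101)/(49 − 55) = 4, so Qs = 4P − 119.
Before the tax: set 289 − 4P = 4P − 119 → P* = 51, Q* = 85.
With the tax collected from buyers, demand (in seller-price terms) shifts: Qd = 289 − 4(P + 17).
New equilibrium: buyers pay 59.5, suppliers receive 42.5, Q = 51. (Wedge: Pb − Ps = 17.)
Burden on buyers: 8.5; on suppliers: 8.5. (They sum to 17.)
The less price-elastic side of the market bears the larger share of a per-unit tax.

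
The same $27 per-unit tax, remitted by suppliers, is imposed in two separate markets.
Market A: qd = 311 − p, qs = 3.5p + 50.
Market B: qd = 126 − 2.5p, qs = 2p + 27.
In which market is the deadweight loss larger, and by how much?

Market B, by $121.5.

Market A: pre-tax p* = $58, q* = 253; post-tax q = 232; deadweight loss = $283.5.
Market B: pre-tax p* = $22, q* = 71; post-tax q = 41; deadweight loss = $405.
Difference: $283.5 vs $405 → market B is larger by $121.5.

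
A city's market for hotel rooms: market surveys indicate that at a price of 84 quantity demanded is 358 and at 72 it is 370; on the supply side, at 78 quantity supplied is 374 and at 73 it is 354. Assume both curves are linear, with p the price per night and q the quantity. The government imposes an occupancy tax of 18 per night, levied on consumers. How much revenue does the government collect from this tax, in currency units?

Demand slope: (370 − 358)/(72 − 84) = -1, so qd = 442 − p.
Supply slope: (354 − 374)/(73 − 78) = 4, so qs = 4p + 62.
Without the tax, 442 − p = 4p + 62 gives 5p = 380, so p* = 76 and q* = 366.
With the tax collected from consumers, demand (in seller-price terms) shifts: qd = 442 − (p + 18).
New equilibrium: consumers pay 90.4, sellers receive 72.4, q = 351.6. (Wedge: pb − ps = 18.)
Revenue = t · Q = 18 · 351.6 = 6328.8.

Tax revenue = 6328.8.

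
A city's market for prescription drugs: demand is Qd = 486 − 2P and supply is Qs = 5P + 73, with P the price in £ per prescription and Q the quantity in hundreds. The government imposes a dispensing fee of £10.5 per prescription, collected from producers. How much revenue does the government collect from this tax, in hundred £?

Without the tax, 486 − 2P = 5P + 73 gives 7P = 413, so P* = £59 and Q* = 368.
With the tax collected from producers, supply shifts: Qs = 5(P − 10.5) + 73.
Solving gives Q = 353 with consumers paying £66.5 and producers receiving £56 (the £10.5 wedge).
Revenue = t · Q = 10.5 · 353 = £3706.5.

Tax revenue = £3706.5 hundred.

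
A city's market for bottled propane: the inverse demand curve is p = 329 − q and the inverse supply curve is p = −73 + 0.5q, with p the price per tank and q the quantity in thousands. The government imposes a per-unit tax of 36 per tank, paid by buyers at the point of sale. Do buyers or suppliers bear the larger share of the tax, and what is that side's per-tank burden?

Inverting to q(p) form: qd = 329 − p; qs = 2p + 146.
Without the tax, 329 − p = 2p + 146 gives 3p = 183, so p* = 61 and q* = 268.
With the tax collected from buyers, demand (in seller-price terms) shifts: qd = 329 − (p + 36).
New equilibrium: buyers pay 85, suppliers receive 49, q = 244. (Wedge: pb − ps = 36.)
Per-tank burden: buyers 24, suppliers 12.
Buyers take the larger share because demand is less price-elastic here (demand slope 1 vs supply slope 2).
The less price-elastic side of the market bears the larger share of a per-unit tax.

Buyers bear the larger share: 24 per tank.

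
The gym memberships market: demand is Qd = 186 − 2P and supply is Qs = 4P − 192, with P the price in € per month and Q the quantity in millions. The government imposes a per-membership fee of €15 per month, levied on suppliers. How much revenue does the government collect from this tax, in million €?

Without the tax, 186 − 2P = 4P − 192 gives 6P = 378, so P* = €63 and Q* = 60.
With the tax collected from suppliers, supply shifts: Qs = 4(P − 15) − 192.
Solving gives Q = 40 with consumers paying €73 and suppliers receiving €58 (the €15 wedge).
Revenue = t · Q = 15 · 40 = €600.

Tax revenue = €600 million.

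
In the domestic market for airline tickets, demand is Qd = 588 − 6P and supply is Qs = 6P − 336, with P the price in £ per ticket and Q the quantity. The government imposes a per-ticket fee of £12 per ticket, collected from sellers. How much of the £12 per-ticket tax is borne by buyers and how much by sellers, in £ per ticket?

Buyers bear £6 per ticket; sellers bear £6 per ticket.

Before the tax: set 588 − 6P = 6P − 336 → P* = £77, Q* = 126.
With the tax collected from sellers, supply shifts: Qs = 6(P − 12) − 336.
New equilibrium: buyers pay £83, sellers receive £71, Q = 90. (Wedge: Pb − Ps = 12.)
Burden on buyers: £6; on sellers: £6. (They sum to £12.)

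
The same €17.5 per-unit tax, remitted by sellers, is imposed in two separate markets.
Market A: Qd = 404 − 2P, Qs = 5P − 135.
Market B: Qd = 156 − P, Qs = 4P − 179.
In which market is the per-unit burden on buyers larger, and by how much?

Market B, by €1.5.

Market A: pre-tax P* = €77, Q* = 250; post-tax Q = 225; per-unit burden on buyers = €12.5.
Market B: pre-tax P* = €67, Q* = 89; post-tax Q = 75; per-unit burden on buyers = €14.
Difference: €12.5 vs €14 → market B is larger by €1.5.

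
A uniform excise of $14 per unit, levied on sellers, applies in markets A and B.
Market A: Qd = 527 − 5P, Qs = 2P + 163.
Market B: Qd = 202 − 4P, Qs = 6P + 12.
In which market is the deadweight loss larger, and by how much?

Market A: pre-tax P* = $52, Q* = 267; post-tax Q = 247; deadweight loss = $140.
Market B: pre-tax P* = $19, Q* = 126; post-tax Q = 92.4; deadweight loss = $235.2.
Difference: $140 vs $235.2 → market B is larger by $95.2.

Market B, by $95.2.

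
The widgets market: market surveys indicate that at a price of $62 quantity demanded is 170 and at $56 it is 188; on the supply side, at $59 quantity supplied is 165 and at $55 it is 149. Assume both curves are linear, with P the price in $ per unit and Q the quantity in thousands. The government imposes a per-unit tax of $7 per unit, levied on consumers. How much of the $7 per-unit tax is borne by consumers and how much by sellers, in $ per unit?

Demand slope: (188 − 170)/(56 − 62) = -3, so Qd = 356 − 3P.
Supply slope: (149 − 165)/(55 − 59) = 4, so Qs = 4P − 71.
Before the tax: set 356 − 3P = 4P − 71 → P* = $61, Q* = 173.
With the tax collected from consumers, demand (in seller-price terms) shifts: Qd = 356 − 3(P + 7).
Solving gives Q = 161 with consumers paying $65 and sellers receiving $58 (the $7 wedge).
Burden on consumers: $4; on sellers: $3. (They sum to $7.)

Consumers bear $4 per unit; sellers bear $3 per unit.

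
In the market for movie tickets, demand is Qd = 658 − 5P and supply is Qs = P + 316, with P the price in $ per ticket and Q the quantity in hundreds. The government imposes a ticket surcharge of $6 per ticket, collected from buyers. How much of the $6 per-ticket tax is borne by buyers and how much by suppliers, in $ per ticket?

Without the tax, 658 − 5P = P + 316 gives 6P = 342, so P* = $57 and Q* = 373.
With the tax collected from buyers, demand (in seller-price terms) shifts: Qd = 658 − 5(P + 6).
Solving gives Q = 368 with buyers paying $58 and suppliers receiving $52 (the $6 wedge).
Burden on buyers: $1; on suppliers: $5. (They sum to $6.)
The less price-elastic side of the market bears the larger share of a per-unit tax.

Buyers bear $1 per ticket; suppliers bear $5 per ticket.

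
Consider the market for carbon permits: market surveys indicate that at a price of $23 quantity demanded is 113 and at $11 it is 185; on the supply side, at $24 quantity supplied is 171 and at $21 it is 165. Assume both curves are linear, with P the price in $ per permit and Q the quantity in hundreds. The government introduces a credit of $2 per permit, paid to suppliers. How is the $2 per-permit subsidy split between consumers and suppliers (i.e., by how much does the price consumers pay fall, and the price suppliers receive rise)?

Consumers gain $0.5 per permit; suppliers gain $1.5 per permit.

Demand slope: (185 − 113)/(11 − 23) = -6, so Qd = 251 − 6P.
Supply slope: (165 − 171)/(21 − 24) = 2, so Qs = 2P + 123.
Without the subsidy, 251 − 6P = 2P + 123 gives 8P = 128, so P* = $16 and Q* = 155.
With a per-unit subsidy paid to suppliers, each receives P + 2 per unit sold, so supply becomes Qs = 2(P + 2) + 123.
New equilibrium: consumers pay $15.5, suppliers receive $17.5, Q = 158. (Wedge: Pb − Ps = −2.)
Gain to consumers: $0.5; to suppliers: $1.5. (They sum to $2.)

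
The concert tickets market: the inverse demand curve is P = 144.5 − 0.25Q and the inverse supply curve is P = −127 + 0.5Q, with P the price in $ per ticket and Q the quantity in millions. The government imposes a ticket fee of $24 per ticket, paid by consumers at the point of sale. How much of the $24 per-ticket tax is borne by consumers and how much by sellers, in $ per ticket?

Rewrite in direct form: Qd = 578 − 4P and Qs = 2P + 254.
Before the tax: set 578 − 4P = 2P + 254 → P* = $54, Q* = 362.
With the tax collected from consumers, demand (in seller-price terms) shifts: Qd = 578 − 4(P + 24).
Solving gives Q = 330 with consumers paying $62 and sellers receiving $38 (the $24 wedge).
Burden on consumers: $8; on sellers: $16. (They sum to $24.)

Consumers bear $8 per ticket; sellers bear $16 per ticket.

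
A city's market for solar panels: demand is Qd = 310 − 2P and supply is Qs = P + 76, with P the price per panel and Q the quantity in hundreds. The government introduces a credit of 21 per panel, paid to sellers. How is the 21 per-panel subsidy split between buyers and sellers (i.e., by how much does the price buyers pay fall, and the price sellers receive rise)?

Buyers gain 7 per panel; sellers gain 14 per panel.

Before the subsidy: set 310 − 2P = P + 76 → P* = 78, Q* = 154.
With a per-unit subsidy paid to sellers, each receives P + 21 per unit sold, so supply becomes Qs = (P + 21) + 76.
Solving gives Q = 168 with buyers paying 71 and sellers receiving 92 (the 21 wedge).
Gain to buyers: 7; to sellers: 14. (They sum to 21.)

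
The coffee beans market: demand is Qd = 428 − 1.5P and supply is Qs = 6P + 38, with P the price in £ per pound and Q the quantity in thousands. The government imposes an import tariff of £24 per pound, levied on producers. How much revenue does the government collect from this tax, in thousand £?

Tax revenue = £7708.8 thousand.

Without the tax, 428 − 1.5P = 6P + 38 gives 7.5P = 390, so P* = £52 and Q* = 350.
With the tax collected from producers, supply shifts: Qs = 6(P − 24) + 38.
Solving gives Q = 321.2 with buyers paying £71.2 and producers receiving £47.2 (the £24 wedge).
Revenue = t · Q = 24 · 321.2 = £7708.8.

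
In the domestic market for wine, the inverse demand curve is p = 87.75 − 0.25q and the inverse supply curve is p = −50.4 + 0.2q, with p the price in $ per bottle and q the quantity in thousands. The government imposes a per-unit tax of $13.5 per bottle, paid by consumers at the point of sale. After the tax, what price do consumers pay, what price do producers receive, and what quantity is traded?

Consumers pay $18.5; producers receive $5; quantity = 277.

Rewrite in direct form: qd = 351 − 4p and qs = 5p + 252.
Before the tax: set 351 − 4p = 5p + 252 → p* = $11, q* = 307.
With the tax collected from consumers, demand (in seller-price terms) shifts: qd = 351 − 4(p + 13.5).
New equilibrium: consumers pay $18.5, producers receive $5, q = 277. (Wedge: pb − ps = 13.5.)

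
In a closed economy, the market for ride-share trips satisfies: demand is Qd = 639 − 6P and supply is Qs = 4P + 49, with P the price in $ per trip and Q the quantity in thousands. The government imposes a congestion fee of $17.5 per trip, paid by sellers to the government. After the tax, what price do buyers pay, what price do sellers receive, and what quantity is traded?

Buyers pay $66; sellers receive $48.5; quantity = 243.

Before the tax: set 639 − 6P = 4P + 49 → P* = $59, Q* = 285.
With the tax collected from sellers, supply shifts: Qs = 4(P − 17.5) + 49.
New equilibrium: buyers pay $66, sellers receive $48.5, Q = 243. (Wedge: Pb − Ps = 17.5.)
The less price-elastic side of the market bears the larger share of a per-unit tax.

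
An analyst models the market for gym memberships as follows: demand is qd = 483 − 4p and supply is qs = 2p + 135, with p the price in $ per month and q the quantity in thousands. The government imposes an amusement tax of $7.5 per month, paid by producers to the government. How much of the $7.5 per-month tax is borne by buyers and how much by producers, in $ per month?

Buyers bear $2.5 per month; producers bear $5 per month.

Before the tax: set 483 − 4p = 2p + 135 → p* = $58, q* = 251.
With the tax collected from producers, supply shifts: qs = 2(p − 7.5) + 135.
New equilibrium: buyers pay $60.5, producers receive $53, q = 241. (Wedge: pb − ps = 7.5.)
Burden on buyers: $2.5; on producers: $5. (They sum to $7.5.)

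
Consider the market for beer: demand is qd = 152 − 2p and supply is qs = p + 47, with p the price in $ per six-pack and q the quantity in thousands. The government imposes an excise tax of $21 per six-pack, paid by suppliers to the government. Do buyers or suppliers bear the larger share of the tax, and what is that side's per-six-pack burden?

Before the tax: set 152 − 2p = p + 47 → p* = $35, q* = 82.
With the tax collected from suppliers, supply shifts: qs = (p − 21) + 47.
Solving gives q = 68 with buyers paying $42 and suppliers receiving $21 (the $21 wedge).
Per-six-pack burden: buyers $7, suppliers $14.
Suppliers take the larger share because supply is less price-elastic here (demand slope 2 vs supply slope 1).

Suppliers bear the larger share: $14 per six-pack.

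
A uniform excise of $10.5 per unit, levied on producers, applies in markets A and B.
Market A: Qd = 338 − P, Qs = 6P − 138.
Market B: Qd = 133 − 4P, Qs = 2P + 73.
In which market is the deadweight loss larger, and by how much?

Market B, by $26.25.

Market A: pre-tax P* = $68, Q* = 270; post-tax Q = 261; deadweight loss = $47.25.
Market B: pre-tax P* = $10, Q* = 93; post-tax Q = 79; deadweight loss = $73.5.
Difference: $47.25 vs $73.5 → market B is larger by $26.25.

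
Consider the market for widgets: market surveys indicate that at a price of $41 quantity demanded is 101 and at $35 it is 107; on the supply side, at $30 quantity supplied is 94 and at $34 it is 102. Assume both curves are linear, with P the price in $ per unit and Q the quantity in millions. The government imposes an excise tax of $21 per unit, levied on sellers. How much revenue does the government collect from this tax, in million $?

Demand slope: (107 − 101)/(35 − 41) = -1, so Qd = 142 − P.
Supply slope: (102 − 94)/(34 − 30) = 2, so Qs = 2P + 34.
Before the tax: set 142 − P = 2P + 34 → P* = $36, Q* = 106.
With the tax collected from sellers, supply shifts: Qs = 2(P − 21) + 34.
Solving gives Q = 92 with buyers paying $50 and sellers receiving $29 (the $21 wedge).
Revenue = t · Q = 21 · 92 = $1932.

Tax revenue = $1932 million.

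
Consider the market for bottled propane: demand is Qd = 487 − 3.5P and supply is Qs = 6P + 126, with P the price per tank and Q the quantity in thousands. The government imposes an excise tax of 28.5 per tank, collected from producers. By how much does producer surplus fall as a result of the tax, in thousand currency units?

Without the tax, 487 − 3.5P = 6P + 126 gives 9.5P = 361, so P* = 38 and Q* = 354.
With the tax collected from producers, supply shifts: Qs = 6(P − 28.5) + 126.
Solving gives Q = 291 with buyers paying 56 and producers receiving 27.5 (the 28.5 wedge).
ΔPS is the trapezoid between Q = 291 and Q = 354 of height 10.5: ½ · (354 + 291) · 10.5 = 3386.25.

Producer surplus falls by 3386.25 thousand.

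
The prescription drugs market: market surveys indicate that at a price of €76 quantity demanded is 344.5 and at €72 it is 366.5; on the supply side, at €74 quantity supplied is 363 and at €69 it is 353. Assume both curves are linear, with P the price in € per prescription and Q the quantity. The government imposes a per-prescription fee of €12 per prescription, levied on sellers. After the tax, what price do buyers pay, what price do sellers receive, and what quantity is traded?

Buyers pay €76.2; sellers receive €64.2; quantity = 343.4.

Demand slope: (366.5 − 344.5)/(72 − 76) = -5.5, so Qd = 762.5 − 5.5P.
Supply slope: (353 − 363)/(69 − 74) = 2, so Qs = 2P + 215.
Without the tax, 762.5 − 5.5P = 2P + 215 gives 7.5P = 547.5, so P* = €73 and Q* = 361.
With the tax collected from sellers, supply shifts: Qs = 2(P − 12) + 215.
Solving gives Q = 343.4 with buyers paying €76.2 and sellers receiving €64.2 (the €12 wedge).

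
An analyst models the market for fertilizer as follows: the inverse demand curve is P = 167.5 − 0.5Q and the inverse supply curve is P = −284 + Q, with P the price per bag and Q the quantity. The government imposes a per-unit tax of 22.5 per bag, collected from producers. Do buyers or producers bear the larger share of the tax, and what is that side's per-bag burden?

Producers bear the larger share: 15 per bag.

Rewrite in direct form: Qd = 335 − 2P and Qs = P + 284.
Without the tax, 335 − 2P = P + 284 gives 3P = 51, so P* = 17 and Q* = 301.
With the tax collected from producers, supply shifts: Qs = (P − 22.5) + 284.
New equilibrium: buyers pay 24.5, producers receive 2, Q = 286. (Wedge: Pb − Ps = 22.5.)
Per-bag burden: buyers 7.5, producers 15.
Producers take the larger share because supply is less price-elastic here (demand slope 2 vs supply slope 1).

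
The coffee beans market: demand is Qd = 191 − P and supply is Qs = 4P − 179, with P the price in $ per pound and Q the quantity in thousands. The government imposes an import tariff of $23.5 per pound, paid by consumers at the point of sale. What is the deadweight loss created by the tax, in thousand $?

Before the tax: set 191 − P = 4P − 179 → P* = $74, Q* = 117.
With the tax collected from consumers, demand (in seller-price terms) shifts: Qd = 191 − (P + 23.5).
New equilibrium: consumers pay $92.8, suppliers receive $69.3, Q = 98.2. (Wedge: Pb − Ps = 23.5.)
Quantity falls by |ΔQ| = |117 − 98.2| = 18.8.
DWL = ½ · t · |ΔQ| = ½ · 23.5 · 18.8 = $220.9.

Deadweight loss = $220.9 thousand.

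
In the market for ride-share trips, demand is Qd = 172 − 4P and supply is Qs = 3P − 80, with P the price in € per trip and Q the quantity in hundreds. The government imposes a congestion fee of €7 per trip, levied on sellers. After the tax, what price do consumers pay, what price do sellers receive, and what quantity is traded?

Consumers pay €39; sellers receive €32; quantity = 16.

Before the tax: set 172 − 4P = 3P − 80 → P* = €36, Q* = 28.
With the tax collected from sellers, supply shifts: Qs = 3(P − 7) − 80.
New equilibrium: consumers pay €39, sellers receive €32, Q = 16. (Wedge: Pb − Ps = 7.)
The less price-elastic side of the market bears the larger share of a per-unit tax.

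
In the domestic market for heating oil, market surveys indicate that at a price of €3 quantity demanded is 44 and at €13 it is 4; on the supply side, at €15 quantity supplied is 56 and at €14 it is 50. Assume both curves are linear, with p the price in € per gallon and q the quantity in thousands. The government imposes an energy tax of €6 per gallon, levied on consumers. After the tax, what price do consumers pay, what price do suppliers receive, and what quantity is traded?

Consumers pay €12.6; suppliers receive €6.6; quantity = 5.6.

Demand slope: (4 − 44)/(13 − 3) = -4, so qd = 56 − 4p.
Supply slope: (50 − 56)/(14 − 15) = 6, so qs = 6p − 34.
Without the tax, 56 − 4p = 6p − 34 gives 10p = 90, so p* = €9 and q* = 20.
With the tax collected from consumers, demand (in seller-price terms) shifts: qd = 56 − 4(p + 6).
Solving gives q = 5.6 with consumers paying €12.6 and suppliers receiving €6.6 (the €6 wedge).
The less price-elastic side of the market bears the larger share of a per-unit tax.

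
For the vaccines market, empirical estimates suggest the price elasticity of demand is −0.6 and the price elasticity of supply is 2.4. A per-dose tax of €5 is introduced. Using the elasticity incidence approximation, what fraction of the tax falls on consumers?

Consumers' share ≈ 0.8.

Incidence ratio: consumers' share ≈ εs / (εs + |εd|) = 2.4 / (2.4 + 0.6) = 0.8.
Supply is the more elastic side, so consumers bear the larger share.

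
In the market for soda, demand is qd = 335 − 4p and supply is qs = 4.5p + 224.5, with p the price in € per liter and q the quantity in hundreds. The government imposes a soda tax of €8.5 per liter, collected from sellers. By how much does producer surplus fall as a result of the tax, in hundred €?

Before the tax: set 335 − 4p = 4.5p + 224.5 → p* = €13, q* = 283.
With the tax collected from sellers, supply shifts: qs = 4.5(p − 8.5) + 224.5.
New equilibrium: buyers pay €17.5, sellers receive €9, q = 265. (Wedge: pb − ps = 8.5.)
ΔPS is the trapezoid between Q = 265 and Q = 283 of height €4: ½ · (283 + 265) · 4 = €1096.

Producer surplus falls by €1096 hundred.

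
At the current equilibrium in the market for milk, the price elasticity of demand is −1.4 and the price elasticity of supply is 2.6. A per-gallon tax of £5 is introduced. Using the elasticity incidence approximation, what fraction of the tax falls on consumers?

Incidence ratio: consumers' share ≈ εs / (εs + |εd|) = 2.6 / (2.6 + 1.4) = 0.65.
Supply is the more elastic side, so consumers bear the larger share.

Consumers' share ≈ 0.65.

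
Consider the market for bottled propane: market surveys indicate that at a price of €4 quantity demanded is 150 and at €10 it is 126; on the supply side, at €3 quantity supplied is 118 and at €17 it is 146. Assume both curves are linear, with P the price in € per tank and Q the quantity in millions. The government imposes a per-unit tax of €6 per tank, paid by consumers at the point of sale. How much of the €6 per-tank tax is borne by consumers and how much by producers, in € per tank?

Demand slope: (126 − 150)/(10 − 4) = -4, so Qd = 166 − 4P.
Supply slope: (146 − 118)/(17 − 3) = 2, so Qs = 2P + 112.
Without the tax, 166 − 4P = 2P + 112 gives 6P = 54, so P* = €9 and Q* = 130.
With the tax collected from consumers, demand (in seller-price terms) shifts: Qd = 166 − 4(P + 6).
New equilibrium: consumers pay €11, producers receive €5, Q = 122. (Wedge: Pb − Ps = 6.)
Burden on consumers: €2; on producers: €4. (They sum to €6.)

Consumers bear €2 per tank; producers bear €4 per tank.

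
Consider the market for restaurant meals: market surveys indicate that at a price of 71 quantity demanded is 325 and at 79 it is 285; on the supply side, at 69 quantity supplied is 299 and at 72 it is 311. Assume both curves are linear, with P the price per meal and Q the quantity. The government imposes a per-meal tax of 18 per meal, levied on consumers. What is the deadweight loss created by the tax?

Demand slope: (285 − 325)/(79 − 71) = -5, so Qd = 680 − 5P.
Supply slope: (311 − 299)/(72 − 69) = 4, so Qs = 4P + 23.
Without the tax, 680 − 5P = 4P + 23 gives 9P = 657, so P* = 73 and Q* = 315.
With the tax collected from consumers, demand (in seller-price terms) shifts: Qd = 680 − 5(P + 18).
New equilibrium: consumers pay 81, producers receive 63, Q = 275. (Wedge: Pb − Ps = 18.)
Quantity falls by |ΔQ| = |315 − 275| = 40.
DWL = ½ · t · |ΔQ| = ½ · 18 · 40 = 360.

Deadweight loss = 360.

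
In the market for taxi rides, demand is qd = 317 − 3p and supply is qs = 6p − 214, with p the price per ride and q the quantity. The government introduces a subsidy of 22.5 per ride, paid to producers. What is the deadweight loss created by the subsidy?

Deadweight loss = 506.25.

Before the subsidy: set 317 − 3p = 6p − 214 → p* = 59, q* = 140.
With a per-unit subsidy paid to producers, each receives p + 22.5 per unit sold, so supply becomes qs = 6(p + 22.5) − 214.
New equilibrium: buyers pay 44, producers receive 66.5, q = 185. (Wedge: pb − ps = −22.5.)
Quantity rises by |ΔQ| = |140 − 185| = 45.
DWL = ½ · t · |ΔQ| = ½ · 22.5 · 45 = 506.25.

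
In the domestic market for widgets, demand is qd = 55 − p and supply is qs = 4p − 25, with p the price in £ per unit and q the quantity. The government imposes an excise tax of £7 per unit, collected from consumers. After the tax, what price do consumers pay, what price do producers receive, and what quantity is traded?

Before the tax: set 55 − p = 4p − 25 → p* = £16, q* = 39.
With the tax collected from consumers, demand (in seller-price terms) shifts: qd = 55 − (p + 7).
Solving gives q = 33.4 with consumers paying £21.6 and producers receiving £14.6 (the £7 wedge).
The less price-elastic side of the market bears the larger share of a per-unit tax.

Consumers pay £21.6; producers receive £14.6; quantity = 33.4.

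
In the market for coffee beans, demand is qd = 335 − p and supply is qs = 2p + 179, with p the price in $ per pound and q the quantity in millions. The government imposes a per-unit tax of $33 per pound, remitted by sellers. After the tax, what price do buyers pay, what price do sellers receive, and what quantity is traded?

Buyers pay $74; sellers receive $41; quantity = 261.

Before the tax: set 335 − p = 2p + 179 → p* = $52, q* = 283.
With the tax collected from sellers, supply shifts: qs = 2(p − 33) + 179.
Solving gives q = 261 with buyers paying $74 and sellers receiving $41 (the $33 wedge).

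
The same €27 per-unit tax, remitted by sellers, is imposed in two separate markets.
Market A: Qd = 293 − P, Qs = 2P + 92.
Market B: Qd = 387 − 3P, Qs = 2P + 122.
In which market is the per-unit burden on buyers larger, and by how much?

Market A: pre-tax P* = €67, Q* = 226; post-tax Q = 208; per-unit burden on buyers = €18.
Market B: pre-tax P* = €53, Q* = 228; post-tax Q = 195.6; per-unit burden on buyers = €10.8.
Difference: €18 vs €10.8 → market A is larger by €7.2.

Market A, by €7.2.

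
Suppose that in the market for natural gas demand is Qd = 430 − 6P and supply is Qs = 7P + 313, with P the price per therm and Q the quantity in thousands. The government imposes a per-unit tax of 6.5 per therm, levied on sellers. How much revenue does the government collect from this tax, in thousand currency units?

Without the tax, 430 − 6P = 7P + 313 gives 13P = 117, so P* = 9 and Q* = 376.
With the tax collected from sellers, supply shifts: Qs = 7(P − 6.5) + 313.
New equilibrium: buyers pay 12.5, sellers receive 6, Q = 355. (Wedge: Pb − Ps = 6.5.)
Revenue = t · Q = 6.5 · 355 = 2307.5.

Tax revenue = 2307.5 thousand.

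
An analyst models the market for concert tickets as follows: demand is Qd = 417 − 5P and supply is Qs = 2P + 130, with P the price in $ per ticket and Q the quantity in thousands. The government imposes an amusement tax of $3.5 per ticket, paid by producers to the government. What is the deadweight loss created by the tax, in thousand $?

Without the tax, 417 − 5P = 2P + 130 gives 7P = 287, so P* = $41 and Q* = 212.
With the tax collected from producers, supply shifts: Qs = 2(P − 3.5) + 130.
Solving gives Q = 207 with buyers paying $42 and producers receiving $38.5 (the $3.5 wedge).
Quantity falls by |ΔQ| = |212 − 207| = 5.
DWL = ½ · t · |ΔQ| = ½ · 3.5 · 5 = $8.75.

Deadweight loss = $8.75 thousand.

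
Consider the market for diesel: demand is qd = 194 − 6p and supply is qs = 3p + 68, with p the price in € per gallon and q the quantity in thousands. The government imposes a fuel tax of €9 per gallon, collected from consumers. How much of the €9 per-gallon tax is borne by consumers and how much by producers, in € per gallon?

Consumers bear €3 per gallon; producers bear €6 per gallon.

Before the tax: set 194 − 6p = 3p + 68 → p* = €14, q* = 110.
With the tax collected from consumers, demand (in seller-price terms) shifts: qd = 194 − 6(p + 9).
New equilibrium: consumers pay €17, producers receive €8, q = 92. (Wedge: pb − ps = 9.)
Burden on consumers: €3; on producers: €6. (They sum to €9.)
The less price-elastic side of the market bears the larger share of a per-unit tax.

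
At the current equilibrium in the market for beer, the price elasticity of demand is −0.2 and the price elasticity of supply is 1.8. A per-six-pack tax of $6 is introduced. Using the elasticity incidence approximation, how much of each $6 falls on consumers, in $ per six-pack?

Consumers bear ≈ $5.4 per six-pack.

Incidence ratio: consumers' share ≈ εs / (εs + |εd|) = 1.8 / (1.8 + 0.2) = 0.9.
So consumers bear ≈ 0.9 × $6 = $5.4; sellers bear $0.6.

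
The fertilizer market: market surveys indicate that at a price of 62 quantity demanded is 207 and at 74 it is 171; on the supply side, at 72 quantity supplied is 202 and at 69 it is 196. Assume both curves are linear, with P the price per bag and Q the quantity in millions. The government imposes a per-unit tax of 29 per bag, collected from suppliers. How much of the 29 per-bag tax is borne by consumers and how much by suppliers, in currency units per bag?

Consumers bear 11.6 per bag; suppliers bear 17.4 per bag.

Demand slope: (171 − 207)/(74 − 62) = -3, so Qd = 393 − 3P.
Supply slope: (196 − 202)/(69 − 72) = 2, so Qs = 2P + 58.
Before the tax: set 393 − 3P = 2P + 58 → P* = 67, Q* = 192.
With the tax collected from suppliers, supply shifts: Qs = 2(P − 29) + 58.
Solving gives Q = 157.2 with consumers paying 78.6 and suppliers receiving 49.6 (the 29 wedge).
Burden on consumers: 11.6; on suppliers: 17.4. (They sum to 29.)
The less price-elastic side of the market bears the larger share of a per-unit tax.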